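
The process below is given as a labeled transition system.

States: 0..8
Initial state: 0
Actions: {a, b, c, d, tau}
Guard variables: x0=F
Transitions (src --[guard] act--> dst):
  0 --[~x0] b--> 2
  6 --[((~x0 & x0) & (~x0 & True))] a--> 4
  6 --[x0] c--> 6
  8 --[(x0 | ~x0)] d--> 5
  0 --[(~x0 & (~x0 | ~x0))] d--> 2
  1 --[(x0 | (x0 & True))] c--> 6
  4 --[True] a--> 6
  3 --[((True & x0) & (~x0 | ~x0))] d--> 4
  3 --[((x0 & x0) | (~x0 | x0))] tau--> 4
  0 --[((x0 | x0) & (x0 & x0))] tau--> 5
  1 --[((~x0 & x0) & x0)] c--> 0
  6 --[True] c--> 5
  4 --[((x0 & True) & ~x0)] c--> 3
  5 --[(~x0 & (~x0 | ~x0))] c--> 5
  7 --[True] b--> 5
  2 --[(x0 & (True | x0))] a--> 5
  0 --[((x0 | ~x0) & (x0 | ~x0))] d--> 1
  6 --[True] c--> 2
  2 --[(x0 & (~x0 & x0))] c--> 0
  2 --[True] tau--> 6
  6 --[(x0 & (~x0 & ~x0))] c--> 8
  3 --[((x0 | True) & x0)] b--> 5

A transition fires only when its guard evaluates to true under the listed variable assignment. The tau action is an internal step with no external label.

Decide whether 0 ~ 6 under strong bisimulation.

Answer: NOT BISIMILAR

Analysis:
Refine partition for ~:
  π0 = {{0,1,2,3,4,5,6,7,8}}
  π1 = {{0},{1},{2,3},{4},{5,6},{7},{8}}
  π2 = {{0},{1},{2},{3},{4},{5},{6},{7},{8}}
stable after 3 split(s): 9 block(s)
class of 0: {0}; class of 6: {6}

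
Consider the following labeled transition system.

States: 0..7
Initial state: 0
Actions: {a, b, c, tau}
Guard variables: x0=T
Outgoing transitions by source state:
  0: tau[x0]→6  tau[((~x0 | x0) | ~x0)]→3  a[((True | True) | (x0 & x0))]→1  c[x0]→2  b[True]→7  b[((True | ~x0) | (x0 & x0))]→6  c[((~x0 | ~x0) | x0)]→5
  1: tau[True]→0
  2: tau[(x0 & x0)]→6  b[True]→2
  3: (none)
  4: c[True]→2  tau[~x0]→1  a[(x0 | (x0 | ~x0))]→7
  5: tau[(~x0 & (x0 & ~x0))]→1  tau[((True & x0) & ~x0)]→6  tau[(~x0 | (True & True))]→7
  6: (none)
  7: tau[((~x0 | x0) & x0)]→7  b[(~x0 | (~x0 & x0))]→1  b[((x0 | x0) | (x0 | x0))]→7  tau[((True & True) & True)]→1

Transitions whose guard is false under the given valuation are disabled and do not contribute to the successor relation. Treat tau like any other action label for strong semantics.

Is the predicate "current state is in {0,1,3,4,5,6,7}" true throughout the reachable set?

Answer: INVARIANT VIOLATED at state 2

Working:
Inv-set: {0,1,3,4,5,6,7}
R = {0,1,2,3,5,6,7}
  0: safe
  1: safe
  2: VIOLATES
  3: safe
  5: safe
  6: safe
  7: safe
counterexample path to 2: c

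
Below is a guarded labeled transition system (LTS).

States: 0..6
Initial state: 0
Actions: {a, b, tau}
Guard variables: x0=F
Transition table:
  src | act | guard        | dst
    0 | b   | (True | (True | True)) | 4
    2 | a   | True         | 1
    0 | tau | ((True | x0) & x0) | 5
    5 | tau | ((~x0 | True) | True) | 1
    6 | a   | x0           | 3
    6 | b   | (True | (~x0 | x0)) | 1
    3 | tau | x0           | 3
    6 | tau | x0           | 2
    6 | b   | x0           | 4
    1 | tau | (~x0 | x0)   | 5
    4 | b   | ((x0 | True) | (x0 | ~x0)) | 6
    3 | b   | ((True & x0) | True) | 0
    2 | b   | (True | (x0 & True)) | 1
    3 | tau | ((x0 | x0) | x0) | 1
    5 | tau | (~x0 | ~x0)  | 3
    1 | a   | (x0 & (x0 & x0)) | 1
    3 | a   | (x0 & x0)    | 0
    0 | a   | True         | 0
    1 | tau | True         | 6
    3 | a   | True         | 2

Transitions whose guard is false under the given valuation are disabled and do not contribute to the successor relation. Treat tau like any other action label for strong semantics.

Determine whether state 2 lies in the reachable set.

Answer: REACHABLE

Analysis:
After dropping false guards: 12 live edges.
Layer 0: {0}
Layer 1: {4}  cumulative {0,4}
Layer 2: {6}  cumulative {0,4,6}
Layer 3: {1}  cumulative {0,1,4,6}
Layer 4: {5}  cumulative {0,1,4,5,6}
Layer 5: {3}  cumulative {0,1,3,4,5,6}
Layer 6: {2}  cumulative {0,1,2,3,4,5,6}
Reachable = {0,1,2,3,4,5,6}
Path to 2: b·b·b·tau·tau·a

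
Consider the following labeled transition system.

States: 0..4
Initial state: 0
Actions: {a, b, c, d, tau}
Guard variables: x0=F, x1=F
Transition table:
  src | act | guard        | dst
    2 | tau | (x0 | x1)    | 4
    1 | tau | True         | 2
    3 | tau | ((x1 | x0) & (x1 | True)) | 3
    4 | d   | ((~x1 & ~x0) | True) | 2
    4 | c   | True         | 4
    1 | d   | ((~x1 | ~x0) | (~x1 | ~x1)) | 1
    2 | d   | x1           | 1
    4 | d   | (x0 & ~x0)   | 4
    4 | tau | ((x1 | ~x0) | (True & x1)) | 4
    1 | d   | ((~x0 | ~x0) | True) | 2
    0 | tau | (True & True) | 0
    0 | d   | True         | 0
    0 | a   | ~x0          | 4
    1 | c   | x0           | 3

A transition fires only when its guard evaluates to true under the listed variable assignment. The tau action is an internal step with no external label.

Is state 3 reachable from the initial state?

Answer: UNREACHABLE

Working:
Guard filter leaves 9 enabled edge(s).
L0 = {0}
L1 = {4}  total {0,4}
L2 = {2}  total {0,2,4}
Reachable = {0,2,4}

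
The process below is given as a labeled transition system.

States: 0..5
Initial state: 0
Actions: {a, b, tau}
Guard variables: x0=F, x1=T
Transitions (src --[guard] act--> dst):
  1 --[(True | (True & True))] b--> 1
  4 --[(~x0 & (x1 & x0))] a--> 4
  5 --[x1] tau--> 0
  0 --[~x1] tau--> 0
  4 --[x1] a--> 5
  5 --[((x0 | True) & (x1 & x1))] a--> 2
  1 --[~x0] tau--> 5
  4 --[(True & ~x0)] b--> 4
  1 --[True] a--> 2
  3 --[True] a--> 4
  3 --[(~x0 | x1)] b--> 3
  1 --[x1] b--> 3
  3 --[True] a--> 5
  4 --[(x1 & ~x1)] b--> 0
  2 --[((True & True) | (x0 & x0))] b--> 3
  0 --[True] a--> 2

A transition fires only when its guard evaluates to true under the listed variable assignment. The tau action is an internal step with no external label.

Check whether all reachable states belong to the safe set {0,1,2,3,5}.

Inv-set: {0,1,2,3,5}
R = {0,2,3,4,5}
  0: ok
  2: ok
  3: ok
  4: outside
  5: ok
reach 4 via a·b·a — violates

Answer: INVARIANT VIOLATED at state 4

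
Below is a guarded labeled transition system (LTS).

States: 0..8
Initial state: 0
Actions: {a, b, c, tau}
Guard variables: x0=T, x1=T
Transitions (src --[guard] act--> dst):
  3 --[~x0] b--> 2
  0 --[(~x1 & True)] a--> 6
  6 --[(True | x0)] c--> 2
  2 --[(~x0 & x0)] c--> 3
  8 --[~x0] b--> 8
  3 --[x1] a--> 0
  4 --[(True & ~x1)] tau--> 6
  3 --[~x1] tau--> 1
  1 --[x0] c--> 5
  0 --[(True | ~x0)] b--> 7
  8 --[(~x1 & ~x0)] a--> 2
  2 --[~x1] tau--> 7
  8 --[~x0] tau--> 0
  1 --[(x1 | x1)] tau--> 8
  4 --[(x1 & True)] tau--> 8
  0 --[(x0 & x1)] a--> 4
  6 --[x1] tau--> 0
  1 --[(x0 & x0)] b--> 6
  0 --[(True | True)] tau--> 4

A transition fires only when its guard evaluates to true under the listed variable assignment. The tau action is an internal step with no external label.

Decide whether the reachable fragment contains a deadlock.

Reachable = {0,4,7,8}
  0: a→4  b→7  tau→4  [3 out]
  4: tau→8  [1 out]
  7: ∅  [no exit]
  8: ∅  [no exit]
witness 7: b

Answer: DEADLOCK at state 7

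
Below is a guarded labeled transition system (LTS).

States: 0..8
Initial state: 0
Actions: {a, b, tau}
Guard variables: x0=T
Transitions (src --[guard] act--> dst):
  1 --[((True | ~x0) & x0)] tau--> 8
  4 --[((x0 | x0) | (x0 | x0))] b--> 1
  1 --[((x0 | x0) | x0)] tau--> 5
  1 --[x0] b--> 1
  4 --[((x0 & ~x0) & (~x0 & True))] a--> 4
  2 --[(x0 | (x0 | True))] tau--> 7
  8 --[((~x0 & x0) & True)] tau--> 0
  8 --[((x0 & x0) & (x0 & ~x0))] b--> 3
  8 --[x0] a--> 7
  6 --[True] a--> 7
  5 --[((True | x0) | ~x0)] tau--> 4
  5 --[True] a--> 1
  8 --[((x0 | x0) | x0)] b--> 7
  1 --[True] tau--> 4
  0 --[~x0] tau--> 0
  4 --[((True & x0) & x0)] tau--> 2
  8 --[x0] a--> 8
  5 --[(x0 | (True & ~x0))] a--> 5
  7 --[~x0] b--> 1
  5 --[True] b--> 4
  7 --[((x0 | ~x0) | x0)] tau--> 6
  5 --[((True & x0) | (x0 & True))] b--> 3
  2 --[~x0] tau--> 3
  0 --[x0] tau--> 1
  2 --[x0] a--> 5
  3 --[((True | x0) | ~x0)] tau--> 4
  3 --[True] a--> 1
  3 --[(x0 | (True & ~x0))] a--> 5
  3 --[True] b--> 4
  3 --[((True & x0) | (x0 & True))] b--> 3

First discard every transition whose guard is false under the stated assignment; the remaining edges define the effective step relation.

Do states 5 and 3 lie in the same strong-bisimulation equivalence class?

Bisimulation quotient by refinement:
  round 0: {{0,1,2,3,4,5,6,7,8}}
  round 1: {{0,7},{1,4},{2},{3,5},{6},{8}}
  round 2: {{0},{1},{2},{3,5},{4},{6},{7},{8}}
Fixed point at round 3; 8 class(es).
class of 5: {3,5}; class of 3: {3,5}

Answer: BISIMILAR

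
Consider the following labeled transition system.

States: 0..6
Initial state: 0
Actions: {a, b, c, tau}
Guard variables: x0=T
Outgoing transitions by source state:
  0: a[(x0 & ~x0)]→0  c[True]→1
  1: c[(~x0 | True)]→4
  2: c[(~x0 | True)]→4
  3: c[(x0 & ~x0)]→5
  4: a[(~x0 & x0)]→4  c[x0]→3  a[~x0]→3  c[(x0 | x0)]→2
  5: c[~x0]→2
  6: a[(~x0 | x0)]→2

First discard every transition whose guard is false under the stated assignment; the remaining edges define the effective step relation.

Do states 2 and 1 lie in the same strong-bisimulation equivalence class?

Answer: BISIMILAR

Working:
Compute ~ classes (split until stable):
  π0 = {{0,1,2,3,4,5,6}}
  π1 = {{0,1,2,4},{3,5},{6}}
  π2 = {{0,1,2},{3,5},{4},{6}}
  π3 = {{0},{1,2},{3,5},{4},{6}}
Fixed point at round 4; 5 class(es).
2∈{1,2}, 1∈{1,2}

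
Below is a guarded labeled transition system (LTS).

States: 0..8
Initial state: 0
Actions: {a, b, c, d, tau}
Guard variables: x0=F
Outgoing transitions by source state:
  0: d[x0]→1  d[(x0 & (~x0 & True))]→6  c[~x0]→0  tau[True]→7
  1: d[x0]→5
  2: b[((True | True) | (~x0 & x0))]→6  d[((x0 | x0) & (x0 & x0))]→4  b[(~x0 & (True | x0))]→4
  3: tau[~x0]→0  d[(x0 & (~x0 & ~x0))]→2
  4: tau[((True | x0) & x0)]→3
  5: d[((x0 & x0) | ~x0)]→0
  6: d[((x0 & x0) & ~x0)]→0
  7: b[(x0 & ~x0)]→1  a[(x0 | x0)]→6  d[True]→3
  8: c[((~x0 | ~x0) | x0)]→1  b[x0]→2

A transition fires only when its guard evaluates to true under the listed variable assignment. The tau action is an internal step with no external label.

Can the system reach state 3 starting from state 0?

Answer: REACHABLE

Working:
After dropping false guards: 8 live edges.
Layer 0: {0}
Layer 1: {7}  total {0,7}
Layer 2: {3}  total {0,3,7}
Reachable = {0,3,7}
trace reaching 3: tau·d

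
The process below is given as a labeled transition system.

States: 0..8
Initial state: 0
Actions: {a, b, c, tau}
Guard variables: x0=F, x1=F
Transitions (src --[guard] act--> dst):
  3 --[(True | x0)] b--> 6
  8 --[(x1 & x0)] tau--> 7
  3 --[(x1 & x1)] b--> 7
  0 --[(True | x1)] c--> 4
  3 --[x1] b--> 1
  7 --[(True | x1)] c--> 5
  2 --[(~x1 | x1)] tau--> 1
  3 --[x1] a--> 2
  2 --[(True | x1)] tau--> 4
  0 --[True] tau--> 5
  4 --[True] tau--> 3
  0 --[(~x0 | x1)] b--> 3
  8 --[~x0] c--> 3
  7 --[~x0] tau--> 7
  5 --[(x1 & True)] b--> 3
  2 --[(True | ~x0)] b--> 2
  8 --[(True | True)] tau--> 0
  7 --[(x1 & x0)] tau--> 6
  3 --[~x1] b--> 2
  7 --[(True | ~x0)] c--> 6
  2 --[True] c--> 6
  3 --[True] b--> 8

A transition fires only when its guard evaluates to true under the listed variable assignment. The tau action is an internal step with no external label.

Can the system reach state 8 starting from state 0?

Answer: REACHABLE

Working:
Guard filter leaves 16 enabled edge(s).
depth 0: {0}
depth 1: {3,4,5}  now seen {0,3,4,5}
depth 2: {2,6,8}  now seen {0,2,3,4,5,6,8}
depth 3: {1}  now seen {0,1,2,3,4,5,6,8}
Reachable = {0,1,2,3,4,5,6,8}
witness 8: b·b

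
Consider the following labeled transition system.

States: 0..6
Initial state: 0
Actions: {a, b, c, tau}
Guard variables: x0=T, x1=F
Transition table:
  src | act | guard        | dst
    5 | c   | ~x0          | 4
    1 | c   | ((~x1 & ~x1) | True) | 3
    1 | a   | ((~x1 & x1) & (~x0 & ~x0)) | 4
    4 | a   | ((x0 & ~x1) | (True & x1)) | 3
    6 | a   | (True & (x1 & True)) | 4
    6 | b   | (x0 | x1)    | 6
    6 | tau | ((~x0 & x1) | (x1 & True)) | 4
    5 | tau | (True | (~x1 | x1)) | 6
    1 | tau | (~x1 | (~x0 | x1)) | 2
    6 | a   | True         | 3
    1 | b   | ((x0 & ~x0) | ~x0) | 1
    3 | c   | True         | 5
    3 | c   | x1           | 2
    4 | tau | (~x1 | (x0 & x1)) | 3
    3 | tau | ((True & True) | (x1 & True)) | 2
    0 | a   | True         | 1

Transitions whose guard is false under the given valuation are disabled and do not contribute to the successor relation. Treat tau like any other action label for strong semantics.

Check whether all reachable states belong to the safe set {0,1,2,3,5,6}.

Allowed set {0,1,2,3,5,6}
R = {0,1,2,3,5,6}
  0: safe
  1: safe
  2: safe
  3: safe
  5: safe
  6: safe

Answer: INVARIANT HOLDS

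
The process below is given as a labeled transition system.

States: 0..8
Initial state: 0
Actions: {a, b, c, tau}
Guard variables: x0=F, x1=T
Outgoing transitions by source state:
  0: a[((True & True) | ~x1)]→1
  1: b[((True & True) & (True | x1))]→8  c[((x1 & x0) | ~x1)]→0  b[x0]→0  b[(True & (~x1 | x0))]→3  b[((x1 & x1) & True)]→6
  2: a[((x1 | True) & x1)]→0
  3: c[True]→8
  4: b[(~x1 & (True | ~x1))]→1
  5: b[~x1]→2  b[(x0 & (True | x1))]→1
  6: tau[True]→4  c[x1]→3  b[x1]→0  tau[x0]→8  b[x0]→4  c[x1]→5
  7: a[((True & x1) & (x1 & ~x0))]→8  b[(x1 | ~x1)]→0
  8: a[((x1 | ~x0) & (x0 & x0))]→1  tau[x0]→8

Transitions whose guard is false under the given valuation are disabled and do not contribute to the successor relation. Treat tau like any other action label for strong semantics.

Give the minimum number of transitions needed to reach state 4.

Breadth-first toward 4:
  Layer 0: {0}
  Layer 1: {1}
  Layer 2: {6,8}
  Layer 3: {3,4,5}
depth(4)=3, e.g. a·b·tau

Answer: 3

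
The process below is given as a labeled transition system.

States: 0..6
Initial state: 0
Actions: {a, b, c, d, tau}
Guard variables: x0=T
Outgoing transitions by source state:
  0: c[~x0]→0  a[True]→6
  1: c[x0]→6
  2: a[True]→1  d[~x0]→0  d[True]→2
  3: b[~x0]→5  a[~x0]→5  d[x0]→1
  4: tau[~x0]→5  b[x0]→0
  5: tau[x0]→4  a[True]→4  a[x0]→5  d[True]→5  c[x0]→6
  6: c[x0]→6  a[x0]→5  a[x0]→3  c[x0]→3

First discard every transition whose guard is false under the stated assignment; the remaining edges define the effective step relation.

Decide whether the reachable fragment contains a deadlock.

Answer: DEADLOCK-FREE

Trace:
Reach set: {0,1,3,4,5,6}
  0: a→6  [deg 1]
  1: c→6  [deg 1]
  3: d→1  [deg 1]
  4: b→0  [deg 1]
  5: a→4  a→5  c→6  d→5  tau→4  [deg 5]
  6: a→3  a→5  c→3  c→6  [deg 4]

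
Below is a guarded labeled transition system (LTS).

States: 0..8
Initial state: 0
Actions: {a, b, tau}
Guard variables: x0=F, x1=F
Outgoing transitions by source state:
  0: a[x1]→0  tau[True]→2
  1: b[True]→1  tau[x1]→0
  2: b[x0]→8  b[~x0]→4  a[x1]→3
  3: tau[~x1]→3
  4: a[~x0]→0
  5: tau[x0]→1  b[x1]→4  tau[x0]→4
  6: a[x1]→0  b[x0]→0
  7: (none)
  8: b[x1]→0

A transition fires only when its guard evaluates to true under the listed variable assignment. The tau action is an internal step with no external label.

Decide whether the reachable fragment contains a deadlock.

Answer: DEADLOCK-FREE

Analysis:
Reachable = {0,2,4}
  0: tau→2  [1 exit(s)]
  2: b→4  [1 exit(s)]
  4: a→0  [1 exit(s)]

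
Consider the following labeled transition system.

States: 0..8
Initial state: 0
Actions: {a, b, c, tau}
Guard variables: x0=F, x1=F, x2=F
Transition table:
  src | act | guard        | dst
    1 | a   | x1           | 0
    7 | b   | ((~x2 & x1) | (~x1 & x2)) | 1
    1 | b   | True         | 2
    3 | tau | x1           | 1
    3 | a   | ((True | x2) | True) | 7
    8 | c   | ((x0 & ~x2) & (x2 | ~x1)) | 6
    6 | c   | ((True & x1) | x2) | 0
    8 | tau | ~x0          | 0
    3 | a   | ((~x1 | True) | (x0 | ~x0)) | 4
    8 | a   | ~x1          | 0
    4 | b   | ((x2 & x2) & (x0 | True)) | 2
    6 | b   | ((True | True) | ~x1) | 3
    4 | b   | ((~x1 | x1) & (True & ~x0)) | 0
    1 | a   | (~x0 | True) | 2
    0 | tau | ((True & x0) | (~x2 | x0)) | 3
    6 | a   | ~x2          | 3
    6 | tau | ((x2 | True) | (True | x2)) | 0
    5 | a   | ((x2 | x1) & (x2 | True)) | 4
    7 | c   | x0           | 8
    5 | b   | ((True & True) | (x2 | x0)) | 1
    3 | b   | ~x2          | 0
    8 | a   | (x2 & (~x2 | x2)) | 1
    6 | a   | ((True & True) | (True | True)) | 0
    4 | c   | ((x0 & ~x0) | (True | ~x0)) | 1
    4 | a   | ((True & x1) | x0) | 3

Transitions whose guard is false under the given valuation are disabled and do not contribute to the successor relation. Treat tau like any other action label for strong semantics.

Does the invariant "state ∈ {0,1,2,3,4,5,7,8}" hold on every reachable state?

Answer: INVARIANT HOLDS

Working:
Allowed set {0,1,2,3,4,5,7,8}
Reachable = {0,1,2,3,4,7}
  0: ✓
  1: ✓
  2: ✓
  3: ✓
  4: ✓
  7: ✓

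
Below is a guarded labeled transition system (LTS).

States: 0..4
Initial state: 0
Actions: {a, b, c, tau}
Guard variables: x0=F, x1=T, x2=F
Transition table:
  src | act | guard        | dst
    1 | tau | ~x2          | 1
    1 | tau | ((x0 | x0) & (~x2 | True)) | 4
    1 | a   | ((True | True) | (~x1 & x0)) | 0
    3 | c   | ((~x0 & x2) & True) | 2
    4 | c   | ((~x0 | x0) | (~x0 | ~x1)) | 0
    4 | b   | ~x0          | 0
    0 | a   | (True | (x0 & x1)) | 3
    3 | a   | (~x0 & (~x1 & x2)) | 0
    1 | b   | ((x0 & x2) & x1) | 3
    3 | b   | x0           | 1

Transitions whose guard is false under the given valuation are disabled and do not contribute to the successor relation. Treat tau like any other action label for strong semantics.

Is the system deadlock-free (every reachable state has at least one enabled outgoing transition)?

Answer: DEADLOCK at state 3

Trace:
Reachable = {0,3}
  0: a→3  [deg 1]
  3: ∅  [no exit]
trace reaching 3: a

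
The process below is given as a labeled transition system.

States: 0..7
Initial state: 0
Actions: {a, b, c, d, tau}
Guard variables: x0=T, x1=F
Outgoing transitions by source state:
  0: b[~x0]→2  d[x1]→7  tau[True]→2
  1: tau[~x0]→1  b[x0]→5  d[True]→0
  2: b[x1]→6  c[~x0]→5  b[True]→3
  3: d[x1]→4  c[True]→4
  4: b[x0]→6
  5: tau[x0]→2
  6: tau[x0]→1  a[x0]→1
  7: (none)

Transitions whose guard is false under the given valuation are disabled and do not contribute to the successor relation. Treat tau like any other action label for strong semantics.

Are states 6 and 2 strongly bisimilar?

Compute ~ classes (split until stable):
  π0 = {{0,1,2,3,4,5,6,7}}
  π1 = {{0,5},{1},{2,4},{3},{6},{7}}
  π2 = {{0,5},{1},{2},{3},{4},{6},{7}}
stable after 3 split(s): 7 block(s)
class of 6: {6}; class of 2: {2}

Answer: NOT BISIMILAR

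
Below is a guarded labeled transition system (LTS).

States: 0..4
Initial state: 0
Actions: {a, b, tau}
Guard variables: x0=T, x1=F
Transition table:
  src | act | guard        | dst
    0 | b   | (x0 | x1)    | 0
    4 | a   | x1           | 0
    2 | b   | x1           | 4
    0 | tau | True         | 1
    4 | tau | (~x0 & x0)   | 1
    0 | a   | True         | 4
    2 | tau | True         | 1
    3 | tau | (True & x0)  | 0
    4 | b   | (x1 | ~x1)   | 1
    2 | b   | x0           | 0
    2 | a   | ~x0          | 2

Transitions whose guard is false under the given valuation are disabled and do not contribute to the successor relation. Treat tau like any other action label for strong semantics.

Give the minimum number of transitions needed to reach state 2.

Answer: UNREACHABLE

Working:
BFS to 2:
  L0 = {0}
  L1 = {1,4}
2 never appears.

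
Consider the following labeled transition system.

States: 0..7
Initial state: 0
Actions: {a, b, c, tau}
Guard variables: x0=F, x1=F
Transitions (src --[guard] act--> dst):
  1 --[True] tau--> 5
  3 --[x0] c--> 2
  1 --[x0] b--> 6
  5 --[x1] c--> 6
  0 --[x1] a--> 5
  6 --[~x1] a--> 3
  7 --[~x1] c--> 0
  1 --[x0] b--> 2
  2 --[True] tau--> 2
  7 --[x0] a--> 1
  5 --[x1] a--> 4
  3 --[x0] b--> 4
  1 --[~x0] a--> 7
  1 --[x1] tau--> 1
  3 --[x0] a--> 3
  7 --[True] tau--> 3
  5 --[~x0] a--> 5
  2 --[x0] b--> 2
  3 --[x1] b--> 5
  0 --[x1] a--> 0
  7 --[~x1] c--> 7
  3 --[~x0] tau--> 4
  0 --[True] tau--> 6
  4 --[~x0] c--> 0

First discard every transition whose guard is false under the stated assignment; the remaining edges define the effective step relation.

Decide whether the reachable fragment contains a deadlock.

Reachable = {0,3,4,6}
  0: tau→6  [1 exit(s)]
  3: tau→4  [1 exit(s)]
  4: c→0  [1 exit(s)]
  6: a→3  [1 exit(s)]

Answer: DEADLOCK-FREE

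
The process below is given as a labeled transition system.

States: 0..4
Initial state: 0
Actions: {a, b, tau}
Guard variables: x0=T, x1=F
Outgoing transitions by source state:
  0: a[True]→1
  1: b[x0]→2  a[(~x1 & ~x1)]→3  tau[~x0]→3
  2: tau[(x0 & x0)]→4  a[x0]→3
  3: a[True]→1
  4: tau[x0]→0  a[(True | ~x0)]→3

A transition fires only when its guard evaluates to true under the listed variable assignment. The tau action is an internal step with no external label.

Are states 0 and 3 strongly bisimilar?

Answer: BISIMILAR

Trace:
Bisimulation quotient by refinement:
  π0 = {{0,1,2,3,4}}
  π1 = {{0,3},{1},{2,4}}
  π2 = {{0,3},{1},{2},{4}}
4 equivalence class(es) (converged in 3)
0∈{0,3}, 3∈{0,3}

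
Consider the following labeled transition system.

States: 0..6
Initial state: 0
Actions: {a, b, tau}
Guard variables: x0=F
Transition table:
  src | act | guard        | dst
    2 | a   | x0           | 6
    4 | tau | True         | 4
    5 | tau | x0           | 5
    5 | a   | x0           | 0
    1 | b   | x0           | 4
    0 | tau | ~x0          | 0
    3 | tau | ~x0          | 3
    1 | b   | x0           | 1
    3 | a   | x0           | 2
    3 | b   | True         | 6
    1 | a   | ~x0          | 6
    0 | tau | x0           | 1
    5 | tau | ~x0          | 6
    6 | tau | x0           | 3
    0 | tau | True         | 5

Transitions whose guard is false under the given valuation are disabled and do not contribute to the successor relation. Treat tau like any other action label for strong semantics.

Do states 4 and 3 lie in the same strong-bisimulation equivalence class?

Answer: NOT BISIMILAR

Analysis:
Compute ~ classes (split until stable):
  round 0: {{0,1,2,3,4,5,6}}
  round 1: {{0,4,5},{1},{2,6},{3}}
  round 2: {{0,4},{1},{2,6},{3},{5}}
  round 3: {{0},{1},{2,6},{3},{4},{5}}
Fixed point at round 4; 6 class(es).
4∈{4}, 3∈{3}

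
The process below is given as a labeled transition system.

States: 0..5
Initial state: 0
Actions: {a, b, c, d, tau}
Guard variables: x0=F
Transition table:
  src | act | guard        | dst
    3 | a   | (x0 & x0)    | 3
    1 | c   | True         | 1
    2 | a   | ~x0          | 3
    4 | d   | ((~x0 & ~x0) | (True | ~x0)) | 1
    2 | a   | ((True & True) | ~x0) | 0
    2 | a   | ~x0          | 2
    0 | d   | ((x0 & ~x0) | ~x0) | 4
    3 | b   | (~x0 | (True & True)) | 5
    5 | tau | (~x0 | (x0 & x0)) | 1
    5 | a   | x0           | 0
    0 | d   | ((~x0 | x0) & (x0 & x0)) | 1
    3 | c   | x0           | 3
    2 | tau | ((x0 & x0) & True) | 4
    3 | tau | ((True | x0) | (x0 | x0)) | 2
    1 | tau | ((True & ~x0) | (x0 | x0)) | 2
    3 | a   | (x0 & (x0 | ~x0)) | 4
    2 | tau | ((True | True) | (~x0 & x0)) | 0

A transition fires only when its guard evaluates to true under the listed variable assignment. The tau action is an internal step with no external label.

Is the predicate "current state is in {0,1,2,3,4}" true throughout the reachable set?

Inv-set: {0,1,2,3,4}
Reachable = {0,1,2,3,4,5}
  0: ✓
  1: ✓
  2: ✓
  3: ✓
  4: ✓
  5: outside
witness against invariant: d·d·tau·a·b → 5

Answer: INVARIANT VIOLATED at state 5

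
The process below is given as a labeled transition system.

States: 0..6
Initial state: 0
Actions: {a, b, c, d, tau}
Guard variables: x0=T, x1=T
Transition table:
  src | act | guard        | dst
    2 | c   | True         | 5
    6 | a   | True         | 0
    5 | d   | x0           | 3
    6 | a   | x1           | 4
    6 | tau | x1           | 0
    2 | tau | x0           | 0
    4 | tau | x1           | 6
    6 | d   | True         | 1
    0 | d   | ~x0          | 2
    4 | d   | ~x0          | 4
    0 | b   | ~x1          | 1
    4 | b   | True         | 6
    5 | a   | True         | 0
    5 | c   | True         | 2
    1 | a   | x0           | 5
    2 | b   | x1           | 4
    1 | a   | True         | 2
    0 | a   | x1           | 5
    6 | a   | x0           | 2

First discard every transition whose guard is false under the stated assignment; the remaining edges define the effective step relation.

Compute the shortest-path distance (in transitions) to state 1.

Layered search for 1:
  L0 = {0}
  L1 = {5}
  L2 = {2,3}
  L3 = {4}
  L4 = {6}
  L5 = {1}
1 enters at depth 5; path a·c·b·b·d

Answer: 5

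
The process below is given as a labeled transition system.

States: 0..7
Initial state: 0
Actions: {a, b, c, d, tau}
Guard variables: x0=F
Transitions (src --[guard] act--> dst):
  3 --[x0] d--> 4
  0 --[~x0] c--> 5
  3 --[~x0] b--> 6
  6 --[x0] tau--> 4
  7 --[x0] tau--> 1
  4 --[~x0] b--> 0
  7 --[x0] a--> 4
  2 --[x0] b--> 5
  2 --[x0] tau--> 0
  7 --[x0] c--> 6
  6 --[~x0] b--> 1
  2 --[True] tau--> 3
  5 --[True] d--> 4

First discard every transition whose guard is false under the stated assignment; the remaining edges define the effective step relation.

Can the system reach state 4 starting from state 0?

Guard filter leaves 6 enabled edge(s).
Layer 0: {0}
Layer 1: {5}  total {0,5}
Layer 2: {4}  total {0,4,5}
R = {0,4,5}
witness 4: c·d

Answer: REACHABLE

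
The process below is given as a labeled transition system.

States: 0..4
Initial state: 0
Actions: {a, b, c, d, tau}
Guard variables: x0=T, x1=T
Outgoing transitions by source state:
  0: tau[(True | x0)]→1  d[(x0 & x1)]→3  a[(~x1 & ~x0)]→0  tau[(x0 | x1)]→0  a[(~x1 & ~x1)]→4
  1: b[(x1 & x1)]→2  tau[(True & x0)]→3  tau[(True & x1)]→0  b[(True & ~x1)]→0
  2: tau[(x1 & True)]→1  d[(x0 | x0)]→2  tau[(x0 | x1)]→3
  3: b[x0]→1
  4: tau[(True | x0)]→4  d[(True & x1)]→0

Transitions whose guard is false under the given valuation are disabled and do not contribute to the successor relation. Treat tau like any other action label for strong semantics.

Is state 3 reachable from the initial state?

12 transition(s) survive guard evaluation.
depth 0: {0}
depth 1: {1,3}  total {0,1,3}
depth 2: {2}  total {0,1,2,3}
R = {0,1,2,3}
witness 3: d

Answer: REACHABLE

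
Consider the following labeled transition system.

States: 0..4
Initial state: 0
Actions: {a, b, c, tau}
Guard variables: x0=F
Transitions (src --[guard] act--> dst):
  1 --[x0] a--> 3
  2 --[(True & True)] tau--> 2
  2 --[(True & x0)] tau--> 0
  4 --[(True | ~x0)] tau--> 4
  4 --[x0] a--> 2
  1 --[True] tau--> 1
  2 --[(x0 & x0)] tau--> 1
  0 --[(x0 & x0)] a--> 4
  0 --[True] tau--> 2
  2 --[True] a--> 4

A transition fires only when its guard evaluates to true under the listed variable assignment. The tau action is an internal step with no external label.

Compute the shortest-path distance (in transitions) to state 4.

Layered search for 4:
  L0 = {0}
  L1 = {2}
  L2 = {4}
first hit 4 at d=2 via tau·a

Answer: 2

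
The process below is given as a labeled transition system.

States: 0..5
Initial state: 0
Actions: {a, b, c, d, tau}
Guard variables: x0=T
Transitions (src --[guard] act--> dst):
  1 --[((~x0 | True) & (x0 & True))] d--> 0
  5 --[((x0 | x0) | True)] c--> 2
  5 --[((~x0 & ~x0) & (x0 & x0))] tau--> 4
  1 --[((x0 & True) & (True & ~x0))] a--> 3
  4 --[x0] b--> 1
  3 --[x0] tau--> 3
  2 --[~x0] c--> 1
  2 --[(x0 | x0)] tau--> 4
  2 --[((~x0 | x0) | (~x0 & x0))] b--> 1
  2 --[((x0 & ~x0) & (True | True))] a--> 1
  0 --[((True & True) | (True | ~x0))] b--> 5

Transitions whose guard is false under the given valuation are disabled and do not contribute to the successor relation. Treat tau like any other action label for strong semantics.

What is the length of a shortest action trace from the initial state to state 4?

Breadth-first toward 4:
  depth 0: {0}
  depth 1: {5}
  depth 2: {2}
  depth 3: {1,4}
first hit 4 at d=3 via b·c·tau

Answer: 3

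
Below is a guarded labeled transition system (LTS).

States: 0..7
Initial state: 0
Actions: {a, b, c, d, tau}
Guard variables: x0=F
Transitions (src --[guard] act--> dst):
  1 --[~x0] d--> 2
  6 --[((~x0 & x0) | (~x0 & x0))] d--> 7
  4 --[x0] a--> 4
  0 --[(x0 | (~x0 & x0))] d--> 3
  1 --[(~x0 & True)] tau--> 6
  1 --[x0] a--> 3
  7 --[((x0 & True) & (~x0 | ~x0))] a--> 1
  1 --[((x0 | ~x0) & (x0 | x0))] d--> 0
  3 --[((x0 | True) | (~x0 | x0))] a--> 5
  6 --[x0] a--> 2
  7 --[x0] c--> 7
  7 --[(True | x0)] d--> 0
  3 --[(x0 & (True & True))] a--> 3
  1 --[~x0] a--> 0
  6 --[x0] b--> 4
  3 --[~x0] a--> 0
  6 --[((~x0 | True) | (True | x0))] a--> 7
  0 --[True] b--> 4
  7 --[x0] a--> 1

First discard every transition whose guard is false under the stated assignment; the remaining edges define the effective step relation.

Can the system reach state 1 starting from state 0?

Answer: UNREACHABLE

Analysis:
Guard filter leaves 8 enabled edge(s).
Layer 0: {0}
Layer 1: {4}  now seen {0,4}
Reach set: {0,4}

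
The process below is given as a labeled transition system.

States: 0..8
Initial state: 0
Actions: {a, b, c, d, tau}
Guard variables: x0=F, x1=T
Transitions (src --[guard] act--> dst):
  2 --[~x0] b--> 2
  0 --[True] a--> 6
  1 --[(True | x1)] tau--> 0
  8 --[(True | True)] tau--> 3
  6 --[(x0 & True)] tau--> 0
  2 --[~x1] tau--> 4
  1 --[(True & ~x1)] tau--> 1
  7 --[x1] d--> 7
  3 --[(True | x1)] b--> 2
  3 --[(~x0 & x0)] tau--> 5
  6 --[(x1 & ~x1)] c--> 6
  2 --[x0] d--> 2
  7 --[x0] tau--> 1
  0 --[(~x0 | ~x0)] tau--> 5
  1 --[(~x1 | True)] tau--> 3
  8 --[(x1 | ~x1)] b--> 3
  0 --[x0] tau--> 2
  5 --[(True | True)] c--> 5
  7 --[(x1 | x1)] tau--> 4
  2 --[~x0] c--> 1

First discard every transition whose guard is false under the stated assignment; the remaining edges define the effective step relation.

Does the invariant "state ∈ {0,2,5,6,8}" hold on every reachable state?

Inv-set: {0,2,5,6,8}
Reach set: {0,5,6}
  0: ✓
  5: ✓
  6: ✓

Answer: INVARIANT HOLDS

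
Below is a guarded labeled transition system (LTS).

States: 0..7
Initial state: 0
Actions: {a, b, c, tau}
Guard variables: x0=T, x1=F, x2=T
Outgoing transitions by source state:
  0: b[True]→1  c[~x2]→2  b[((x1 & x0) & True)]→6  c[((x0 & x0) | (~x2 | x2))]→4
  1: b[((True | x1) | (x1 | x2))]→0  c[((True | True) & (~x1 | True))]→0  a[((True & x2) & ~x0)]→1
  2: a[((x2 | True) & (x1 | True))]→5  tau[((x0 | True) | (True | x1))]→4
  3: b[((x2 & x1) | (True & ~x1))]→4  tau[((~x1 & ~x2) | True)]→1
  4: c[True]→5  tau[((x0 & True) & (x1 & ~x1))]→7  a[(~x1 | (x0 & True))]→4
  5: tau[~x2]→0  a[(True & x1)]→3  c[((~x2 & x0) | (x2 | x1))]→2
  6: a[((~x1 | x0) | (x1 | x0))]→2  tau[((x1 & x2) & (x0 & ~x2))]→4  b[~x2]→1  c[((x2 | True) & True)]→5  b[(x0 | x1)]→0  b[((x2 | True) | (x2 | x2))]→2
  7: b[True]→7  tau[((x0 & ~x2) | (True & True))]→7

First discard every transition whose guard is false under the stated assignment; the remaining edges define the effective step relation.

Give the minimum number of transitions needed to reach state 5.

Answer: 2

Analysis:
BFS to 5:
  L0 = {0}
  L1 = {1,4}
  L2 = {5}
depth(5)=2, e.g. c·c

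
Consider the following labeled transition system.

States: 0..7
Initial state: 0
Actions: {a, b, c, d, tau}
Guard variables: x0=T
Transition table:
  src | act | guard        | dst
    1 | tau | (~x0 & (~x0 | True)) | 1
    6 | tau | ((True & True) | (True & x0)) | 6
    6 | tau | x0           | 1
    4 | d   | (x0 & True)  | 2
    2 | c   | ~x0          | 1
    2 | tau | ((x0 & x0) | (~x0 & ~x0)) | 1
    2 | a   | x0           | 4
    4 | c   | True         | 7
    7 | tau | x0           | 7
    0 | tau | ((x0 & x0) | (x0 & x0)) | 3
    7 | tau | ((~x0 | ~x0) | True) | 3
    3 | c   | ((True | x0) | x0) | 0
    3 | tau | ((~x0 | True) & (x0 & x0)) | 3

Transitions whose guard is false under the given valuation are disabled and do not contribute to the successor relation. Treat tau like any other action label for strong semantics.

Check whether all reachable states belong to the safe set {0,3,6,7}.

Inv-set: {0,3,6,7}
Reach set: {0,3}
  0: ✓
  3: ✓

Answer: INVARIANT HOLDS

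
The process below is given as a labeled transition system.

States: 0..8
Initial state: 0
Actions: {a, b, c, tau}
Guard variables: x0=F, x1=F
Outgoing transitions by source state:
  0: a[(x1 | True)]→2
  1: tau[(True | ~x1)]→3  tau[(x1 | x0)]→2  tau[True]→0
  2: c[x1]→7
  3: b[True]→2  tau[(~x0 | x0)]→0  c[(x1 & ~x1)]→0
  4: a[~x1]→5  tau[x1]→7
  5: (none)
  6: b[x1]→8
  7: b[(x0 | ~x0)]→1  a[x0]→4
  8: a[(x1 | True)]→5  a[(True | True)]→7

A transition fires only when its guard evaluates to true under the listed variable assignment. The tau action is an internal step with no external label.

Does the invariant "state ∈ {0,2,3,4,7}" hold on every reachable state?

Answer: INVARIANT HOLDS

Trace:
Safe = {0,2,3,4,7}
R = {0,2}
  0: safe
  2: safe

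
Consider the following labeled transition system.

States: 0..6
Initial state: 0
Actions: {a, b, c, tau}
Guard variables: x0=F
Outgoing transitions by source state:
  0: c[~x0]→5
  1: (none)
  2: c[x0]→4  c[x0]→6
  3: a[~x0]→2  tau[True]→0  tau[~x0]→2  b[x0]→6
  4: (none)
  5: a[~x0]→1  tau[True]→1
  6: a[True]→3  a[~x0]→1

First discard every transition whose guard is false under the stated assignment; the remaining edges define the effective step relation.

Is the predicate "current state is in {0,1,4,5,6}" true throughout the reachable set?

Safe = {0,1,4,5,6}
Reach set: {0,1,5}
  0: safe
  1: safe
  5: safe

Answer: INVARIANT HOLDS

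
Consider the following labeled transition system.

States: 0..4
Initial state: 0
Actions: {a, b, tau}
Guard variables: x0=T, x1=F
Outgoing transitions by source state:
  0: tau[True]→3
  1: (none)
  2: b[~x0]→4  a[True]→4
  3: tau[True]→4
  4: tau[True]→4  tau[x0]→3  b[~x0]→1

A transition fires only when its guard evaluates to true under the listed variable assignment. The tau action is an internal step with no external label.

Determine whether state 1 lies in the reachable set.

Answer: UNREACHABLE

Working:
After dropping false guards: 5 live edges.
depth 0: {0}
depth 1: {3}  total {0,3}
depth 2: {4}  total {0,3,4}
Reachable = {0,3,4}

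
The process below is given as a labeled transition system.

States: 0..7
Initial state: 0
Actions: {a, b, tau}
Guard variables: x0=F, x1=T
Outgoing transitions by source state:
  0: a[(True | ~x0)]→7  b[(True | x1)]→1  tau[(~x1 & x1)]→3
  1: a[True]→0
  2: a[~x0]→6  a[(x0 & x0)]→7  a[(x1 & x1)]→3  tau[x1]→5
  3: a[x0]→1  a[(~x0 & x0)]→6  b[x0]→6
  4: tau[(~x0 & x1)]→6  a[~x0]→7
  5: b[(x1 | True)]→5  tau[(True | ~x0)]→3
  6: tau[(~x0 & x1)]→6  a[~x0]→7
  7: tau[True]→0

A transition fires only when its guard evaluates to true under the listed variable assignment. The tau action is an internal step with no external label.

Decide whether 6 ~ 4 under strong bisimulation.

Refine partition for ~:
  π0 = {{0,1,2,3,4,5,6,7}}
  π1 = {{0},{1},{2,4,6},{3},{5},{7}}
  π2 = {{0},{1},{2},{3},{4,6},{5},{7}}
stable after 3 split(s): 7 block(s)
[6]={4,6}  [4]={4,6}

Answer: BISIMILAR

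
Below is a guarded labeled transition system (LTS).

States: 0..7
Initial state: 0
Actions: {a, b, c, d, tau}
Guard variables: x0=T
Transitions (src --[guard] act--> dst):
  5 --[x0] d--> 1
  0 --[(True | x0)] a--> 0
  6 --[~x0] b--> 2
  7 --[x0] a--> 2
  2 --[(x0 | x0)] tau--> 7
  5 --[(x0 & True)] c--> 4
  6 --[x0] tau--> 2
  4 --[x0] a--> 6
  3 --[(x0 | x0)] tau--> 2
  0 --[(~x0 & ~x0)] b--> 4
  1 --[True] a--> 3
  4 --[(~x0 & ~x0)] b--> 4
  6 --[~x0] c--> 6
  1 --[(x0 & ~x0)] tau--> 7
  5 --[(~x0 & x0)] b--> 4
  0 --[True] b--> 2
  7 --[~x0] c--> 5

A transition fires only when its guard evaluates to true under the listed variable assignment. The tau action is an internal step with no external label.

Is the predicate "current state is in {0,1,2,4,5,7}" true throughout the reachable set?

Allowed set {0,1,2,4,5,7}
Reach set: {0,2,7}
  0: safe
  2: safe
  7: safe

Answer: INVARIANT HOLDS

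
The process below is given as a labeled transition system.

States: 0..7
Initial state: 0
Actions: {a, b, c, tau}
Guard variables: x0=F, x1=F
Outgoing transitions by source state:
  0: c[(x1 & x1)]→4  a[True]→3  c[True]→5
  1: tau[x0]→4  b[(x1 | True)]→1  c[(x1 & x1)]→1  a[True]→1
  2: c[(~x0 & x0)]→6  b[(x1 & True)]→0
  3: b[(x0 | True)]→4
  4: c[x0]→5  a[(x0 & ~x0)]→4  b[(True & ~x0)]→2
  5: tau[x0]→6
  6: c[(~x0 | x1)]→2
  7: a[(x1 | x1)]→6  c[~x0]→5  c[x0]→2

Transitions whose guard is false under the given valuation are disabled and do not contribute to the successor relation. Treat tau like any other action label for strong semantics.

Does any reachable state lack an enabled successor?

Answer: DEADLOCK at state 2

Analysis:
Reachable = {0,2,3,4,5}
  0: a→3  c→5  [2 exit(s)]
  2: ∅  [deadlock]
  3: b→4  [1 exit(s)]
  4: b→2  [1 exit(s)]
  5: ∅  [deadlock]
witness 2: a·b·b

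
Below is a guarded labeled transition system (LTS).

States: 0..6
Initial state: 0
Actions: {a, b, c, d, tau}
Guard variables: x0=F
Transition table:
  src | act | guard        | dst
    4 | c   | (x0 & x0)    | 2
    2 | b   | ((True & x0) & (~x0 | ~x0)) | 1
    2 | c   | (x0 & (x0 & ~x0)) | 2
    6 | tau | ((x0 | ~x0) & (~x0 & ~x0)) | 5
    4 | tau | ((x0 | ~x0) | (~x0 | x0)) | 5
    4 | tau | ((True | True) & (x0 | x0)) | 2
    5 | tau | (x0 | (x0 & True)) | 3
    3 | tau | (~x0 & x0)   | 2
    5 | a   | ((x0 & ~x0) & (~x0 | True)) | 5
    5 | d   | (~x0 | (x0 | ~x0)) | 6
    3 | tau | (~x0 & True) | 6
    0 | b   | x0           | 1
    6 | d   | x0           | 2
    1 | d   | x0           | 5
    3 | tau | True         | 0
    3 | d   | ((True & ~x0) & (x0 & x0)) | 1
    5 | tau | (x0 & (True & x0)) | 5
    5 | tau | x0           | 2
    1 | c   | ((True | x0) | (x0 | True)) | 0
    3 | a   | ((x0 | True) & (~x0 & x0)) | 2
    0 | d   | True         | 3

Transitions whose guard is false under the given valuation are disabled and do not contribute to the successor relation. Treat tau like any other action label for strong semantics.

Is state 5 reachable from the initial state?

7 transition(s) survive guard evaluation.
Layer 0: {0}
Layer 1: {3}  now seen {0,3}
Layer 2: {6}  now seen {0,3,6}
Layer 3: {5}  now seen {0,3,5,6}
Reach set: {0,3,5,6}
witness 5: d·tau·tau

Answer: REACHABLE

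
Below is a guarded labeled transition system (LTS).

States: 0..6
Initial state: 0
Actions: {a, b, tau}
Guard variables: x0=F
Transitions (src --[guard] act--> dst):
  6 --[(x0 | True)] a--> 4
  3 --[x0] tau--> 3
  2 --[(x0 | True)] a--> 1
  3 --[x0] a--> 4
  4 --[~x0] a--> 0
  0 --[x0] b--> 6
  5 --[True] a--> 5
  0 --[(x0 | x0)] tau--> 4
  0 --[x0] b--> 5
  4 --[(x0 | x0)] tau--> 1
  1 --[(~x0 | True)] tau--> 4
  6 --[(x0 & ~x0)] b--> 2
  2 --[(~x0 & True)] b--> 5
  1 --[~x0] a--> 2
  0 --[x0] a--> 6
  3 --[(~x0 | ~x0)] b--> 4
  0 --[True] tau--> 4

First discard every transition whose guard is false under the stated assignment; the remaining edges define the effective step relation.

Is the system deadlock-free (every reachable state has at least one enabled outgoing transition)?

Reachable = {0,4}
  0: tau→4  [deg 1]
  4: a→0  [deg 1]

Answer: DEADLOCK-FREE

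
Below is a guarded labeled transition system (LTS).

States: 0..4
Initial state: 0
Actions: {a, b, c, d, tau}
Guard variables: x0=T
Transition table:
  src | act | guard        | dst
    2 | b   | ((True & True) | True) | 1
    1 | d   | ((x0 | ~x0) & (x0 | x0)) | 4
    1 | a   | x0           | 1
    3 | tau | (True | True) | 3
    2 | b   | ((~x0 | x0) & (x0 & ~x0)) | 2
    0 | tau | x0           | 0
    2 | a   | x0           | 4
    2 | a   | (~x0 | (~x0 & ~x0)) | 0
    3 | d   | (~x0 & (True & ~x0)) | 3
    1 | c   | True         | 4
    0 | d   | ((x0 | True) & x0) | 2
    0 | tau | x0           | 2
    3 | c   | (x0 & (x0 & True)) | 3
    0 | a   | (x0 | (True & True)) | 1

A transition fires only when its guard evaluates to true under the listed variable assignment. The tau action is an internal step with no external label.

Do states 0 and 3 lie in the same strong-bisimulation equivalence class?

Compute ~ classes (split until stable):
  π0 = {{0,1,2,3,4}}
  π1 = {{0},{1},{2},{3},{4}}
Fixed point at round 2; 5 class(es).
[0]={0}  [3]={3}

Answer: NOT BISIMILAR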